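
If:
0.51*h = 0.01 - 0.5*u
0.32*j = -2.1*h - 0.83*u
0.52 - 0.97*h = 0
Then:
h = 0.54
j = -2.15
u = -0.53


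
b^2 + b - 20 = (b - 4)*(b + 5)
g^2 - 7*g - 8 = (g - 8)*(g + 1)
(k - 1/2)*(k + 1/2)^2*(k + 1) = k^4 + 3*k^3/2 + k^2/4 - 3*k/8 - 1/8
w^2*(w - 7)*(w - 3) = w^4 - 10*w^3 + 21*w^2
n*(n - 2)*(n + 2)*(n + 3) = n^4 + 3*n^3 - 4*n^2 - 12*n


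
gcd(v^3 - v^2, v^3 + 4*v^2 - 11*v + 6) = v - 1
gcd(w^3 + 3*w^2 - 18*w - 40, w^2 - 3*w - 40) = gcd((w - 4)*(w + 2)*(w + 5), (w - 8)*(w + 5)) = w + 5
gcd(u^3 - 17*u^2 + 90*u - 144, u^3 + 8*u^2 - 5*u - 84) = u - 3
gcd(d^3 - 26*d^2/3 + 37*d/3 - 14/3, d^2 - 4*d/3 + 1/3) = d - 1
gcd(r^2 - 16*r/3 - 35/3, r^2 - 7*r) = r - 7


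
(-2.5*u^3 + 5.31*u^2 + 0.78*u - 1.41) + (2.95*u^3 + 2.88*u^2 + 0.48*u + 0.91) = 0.45*u^3 + 8.19*u^2 + 1.26*u - 0.5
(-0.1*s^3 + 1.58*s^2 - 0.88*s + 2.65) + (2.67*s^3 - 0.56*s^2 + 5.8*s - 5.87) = 2.57*s^3 + 1.02*s^2 + 4.92*s - 3.22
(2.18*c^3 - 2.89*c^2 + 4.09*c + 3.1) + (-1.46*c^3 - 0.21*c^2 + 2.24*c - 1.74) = 0.72*c^3 - 3.1*c^2 + 6.33*c + 1.36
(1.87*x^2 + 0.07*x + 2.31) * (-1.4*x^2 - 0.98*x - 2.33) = -2.618*x^4 - 1.9306*x^3 - 7.6597*x^2 - 2.4269*x - 5.3823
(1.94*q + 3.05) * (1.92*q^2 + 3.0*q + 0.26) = 3.7248*q^3 + 11.676*q^2 + 9.6544*q + 0.793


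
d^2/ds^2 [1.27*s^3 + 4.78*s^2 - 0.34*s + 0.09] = 7.62*s + 9.56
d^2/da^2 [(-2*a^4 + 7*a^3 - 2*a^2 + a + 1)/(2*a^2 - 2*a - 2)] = (-2*a^6 + 6*a^5 - 3*a^3 + 6*a^2 + 21*a - 1)/(a^6 - 3*a^5 + 5*a^3 - 3*a - 1)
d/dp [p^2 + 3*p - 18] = 2*p + 3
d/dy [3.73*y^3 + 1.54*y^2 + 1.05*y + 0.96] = 11.19*y^2 + 3.08*y + 1.05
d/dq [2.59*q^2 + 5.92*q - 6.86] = 5.18*q + 5.92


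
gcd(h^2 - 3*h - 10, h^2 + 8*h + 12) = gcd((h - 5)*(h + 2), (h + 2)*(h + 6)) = h + 2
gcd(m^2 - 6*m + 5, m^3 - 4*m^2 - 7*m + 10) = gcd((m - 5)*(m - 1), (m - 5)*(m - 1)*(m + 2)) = m^2 - 6*m + 5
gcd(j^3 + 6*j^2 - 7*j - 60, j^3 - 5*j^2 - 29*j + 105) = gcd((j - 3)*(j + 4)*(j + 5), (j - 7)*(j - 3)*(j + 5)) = j^2 + 2*j - 15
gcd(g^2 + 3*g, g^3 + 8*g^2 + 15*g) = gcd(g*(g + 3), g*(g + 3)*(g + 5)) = g^2 + 3*g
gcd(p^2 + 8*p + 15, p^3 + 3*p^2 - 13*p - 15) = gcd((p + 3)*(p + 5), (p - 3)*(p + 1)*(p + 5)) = p + 5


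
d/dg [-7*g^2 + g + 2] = 1 - 14*g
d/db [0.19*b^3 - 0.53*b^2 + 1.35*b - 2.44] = 0.57*b^2 - 1.06*b + 1.35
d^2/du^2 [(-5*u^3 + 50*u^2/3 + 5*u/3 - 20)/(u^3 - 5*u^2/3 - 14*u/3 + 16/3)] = 30*(15*u^6 - 117*u^5 + 477*u^4 - 1127*u^3 + 1580*u^2 - 952*u - 176)/(27*u^9 - 135*u^8 - 153*u^7 + 1567*u^6 - 726*u^5 - 5772*u^4 + 6280*u^3 + 5568*u^2 - 10752*u + 4096)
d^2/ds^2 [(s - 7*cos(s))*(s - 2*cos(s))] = 9*s*cos(s) + 56*sin(s)^2 + 18*sin(s) - 26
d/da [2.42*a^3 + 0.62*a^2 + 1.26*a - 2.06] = 7.26*a^2 + 1.24*a + 1.26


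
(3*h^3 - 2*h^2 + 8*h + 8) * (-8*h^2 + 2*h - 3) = -24*h^5 + 22*h^4 - 77*h^3 - 42*h^2 - 8*h - 24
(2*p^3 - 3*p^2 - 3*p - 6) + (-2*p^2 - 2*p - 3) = 2*p^3 - 5*p^2 - 5*p - 9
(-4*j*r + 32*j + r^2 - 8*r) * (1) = -4*j*r + 32*j + r^2 - 8*r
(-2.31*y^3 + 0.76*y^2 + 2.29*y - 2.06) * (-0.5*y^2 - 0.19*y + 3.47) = 1.155*y^5 + 0.0589*y^4 - 9.3051*y^3 + 3.2321*y^2 + 8.3377*y - 7.1482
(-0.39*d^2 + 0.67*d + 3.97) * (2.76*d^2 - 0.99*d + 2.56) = -1.0764*d^4 + 2.2353*d^3 + 9.2955*d^2 - 2.2151*d + 10.1632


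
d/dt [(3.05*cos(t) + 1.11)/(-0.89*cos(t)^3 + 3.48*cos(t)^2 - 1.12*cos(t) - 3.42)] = (-5.429*cos(t)^3 + 7.6503*cos(t)^2 + 7.7256*cos(t) + 9.1878)*sin(t)/(0.7921*cos(t)^6 - 6.1944*cos(t)^5 + 14.104*cos(t)^4 - 1.7076*cos(t)^3 - 22.5488*cos(t)^2 + 7.6608*cos(t) + 11.6964)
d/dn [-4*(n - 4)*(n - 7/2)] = 30 - 8*n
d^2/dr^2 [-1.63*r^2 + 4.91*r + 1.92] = -3.26000000000000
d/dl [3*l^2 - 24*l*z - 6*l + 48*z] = 6*l - 24*z - 6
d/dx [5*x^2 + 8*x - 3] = 10*x + 8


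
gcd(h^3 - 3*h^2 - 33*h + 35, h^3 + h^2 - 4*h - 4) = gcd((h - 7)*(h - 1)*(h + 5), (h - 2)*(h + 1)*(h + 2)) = 1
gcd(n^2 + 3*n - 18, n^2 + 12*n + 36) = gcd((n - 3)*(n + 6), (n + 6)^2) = n + 6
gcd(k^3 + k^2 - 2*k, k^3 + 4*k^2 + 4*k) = k^2 + 2*k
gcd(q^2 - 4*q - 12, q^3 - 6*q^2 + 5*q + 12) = 1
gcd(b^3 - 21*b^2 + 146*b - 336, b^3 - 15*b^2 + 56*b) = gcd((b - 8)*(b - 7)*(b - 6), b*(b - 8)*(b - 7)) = b^2 - 15*b + 56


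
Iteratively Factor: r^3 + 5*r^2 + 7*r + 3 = (r + 3)*(r^2 + 2*r + 1) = (r + 1)*(r + 3)*(r + 1)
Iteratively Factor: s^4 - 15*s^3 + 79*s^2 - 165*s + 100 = (s - 5)*(s^3 - 10*s^2 + 29*s - 20) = (s - 5)*(s - 4)*(s^2 - 6*s + 5) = (s - 5)^2*(s - 4)*(s - 1)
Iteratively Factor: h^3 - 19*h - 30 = (h + 2)*(h^2 - 2*h - 15) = (h + 2)*(h + 3)*(h - 5)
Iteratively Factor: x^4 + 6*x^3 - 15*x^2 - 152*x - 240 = (x + 4)*(x^3 + 2*x^2 - 23*x - 60) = (x + 3)*(x + 4)*(x^2 - x - 20) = (x + 3)*(x + 4)^2*(x - 5)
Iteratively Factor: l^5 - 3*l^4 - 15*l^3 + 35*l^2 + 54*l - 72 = (l + 3)*(l^4 - 6*l^3 + 3*l^2 + 26*l - 24) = (l - 3)*(l + 3)*(l^3 - 3*l^2 - 6*l + 8) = (l - 3)*(l + 2)*(l + 3)*(l^2 - 5*l + 4) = (l - 3)*(l - 1)*(l + 2)*(l + 3)*(l - 4)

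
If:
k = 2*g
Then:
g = k/2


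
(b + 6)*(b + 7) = b^2 + 13*b + 42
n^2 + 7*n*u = n*(n + 7*u)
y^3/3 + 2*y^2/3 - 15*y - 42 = (y/3 + 1)*(y - 7)*(y + 6)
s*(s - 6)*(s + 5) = s^3 - s^2 - 30*s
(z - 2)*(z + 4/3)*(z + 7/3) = z^3 + 5*z^2/3 - 38*z/9 - 56/9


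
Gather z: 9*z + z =10*z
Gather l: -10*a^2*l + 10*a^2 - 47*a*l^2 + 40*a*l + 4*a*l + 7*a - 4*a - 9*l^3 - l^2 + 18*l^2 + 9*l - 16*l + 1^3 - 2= 10*a^2 + 3*a - 9*l^3 + l^2*(17 - 47*a) + l*(-10*a^2 + 44*a - 7) - 1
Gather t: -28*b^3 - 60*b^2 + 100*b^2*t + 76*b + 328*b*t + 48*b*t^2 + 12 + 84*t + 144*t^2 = -28*b^3 - 60*b^2 + 76*b + t^2*(48*b + 144) + t*(100*b^2 + 328*b + 84) + 12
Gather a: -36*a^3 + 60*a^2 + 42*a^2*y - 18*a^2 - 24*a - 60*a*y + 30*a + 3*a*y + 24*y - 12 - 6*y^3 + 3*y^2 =-36*a^3 + a^2*(42*y + 42) + a*(6 - 57*y) - 6*y^3 + 3*y^2 + 24*y - 12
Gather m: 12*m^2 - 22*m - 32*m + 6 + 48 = 12*m^2 - 54*m + 54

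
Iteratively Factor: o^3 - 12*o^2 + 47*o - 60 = (o - 4)*(o^2 - 8*o + 15) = (o - 4)*(o - 3)*(o - 5)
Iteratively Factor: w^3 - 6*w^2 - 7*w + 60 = (w - 4)*(w^2 - 2*w - 15) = (w - 4)*(w + 3)*(w - 5)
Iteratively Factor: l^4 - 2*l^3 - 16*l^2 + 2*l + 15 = (l + 3)*(l^3 - 5*l^2 - l + 5) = (l - 1)*(l + 3)*(l^2 - 4*l - 5) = (l - 1)*(l + 1)*(l + 3)*(l - 5)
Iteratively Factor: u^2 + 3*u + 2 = (u + 1)*(u + 2)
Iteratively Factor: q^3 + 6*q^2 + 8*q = (q + 4)*(q^2 + 2*q) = q*(q + 4)*(q + 2)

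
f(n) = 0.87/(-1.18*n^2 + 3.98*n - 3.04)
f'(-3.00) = -0.01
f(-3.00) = -0.03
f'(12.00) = 0.00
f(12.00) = -0.01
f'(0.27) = -0.69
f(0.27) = -0.42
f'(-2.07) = -0.03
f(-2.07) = -0.05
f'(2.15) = 244.05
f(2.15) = 13.93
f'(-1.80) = -0.04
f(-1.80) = -0.06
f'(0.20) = -0.58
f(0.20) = -0.38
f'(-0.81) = -0.10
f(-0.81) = -0.12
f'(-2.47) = -0.02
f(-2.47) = -0.04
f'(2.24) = 547.36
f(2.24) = -19.09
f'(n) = 0.87*(2.36*n - 3.98)/(-1.18*n^2 + 3.98*n - 3.04)^2 = (2.0532*n - 3.4626)/(1.18*n^2 - 3.98*n + 3.04)^2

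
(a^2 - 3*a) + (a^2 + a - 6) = 2*a^2 - 2*a - 6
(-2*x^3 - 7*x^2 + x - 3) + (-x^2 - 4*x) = -2*x^3 - 8*x^2 - 3*x - 3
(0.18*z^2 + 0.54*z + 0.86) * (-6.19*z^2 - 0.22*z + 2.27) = -1.1142*z^4 - 3.3822*z^3 - 5.0336*z^2 + 1.0366*z + 1.9522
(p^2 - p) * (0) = 0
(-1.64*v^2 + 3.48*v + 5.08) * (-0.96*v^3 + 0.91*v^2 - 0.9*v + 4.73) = 1.5744*v^5 - 4.8332*v^4 - 0.234*v^3 - 6.2664*v^2 + 11.8884*v + 24.0284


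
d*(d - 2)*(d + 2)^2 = d^4 + 2*d^3 - 4*d^2 - 8*d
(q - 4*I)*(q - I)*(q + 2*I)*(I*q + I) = I*q^4 + 3*q^3 + I*q^3 + 3*q^2 + 6*I*q^2 + 8*q + 6*I*q + 8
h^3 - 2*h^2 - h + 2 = (h - 2)*(h - 1)*(h + 1)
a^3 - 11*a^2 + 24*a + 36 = (a - 6)^2*(a + 1)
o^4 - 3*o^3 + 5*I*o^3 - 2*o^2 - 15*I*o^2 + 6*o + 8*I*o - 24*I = (o - 3)*(o - I)*(o + 2*I)*(o + 4*I)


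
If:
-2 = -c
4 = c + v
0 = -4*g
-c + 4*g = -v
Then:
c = 2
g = 0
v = 2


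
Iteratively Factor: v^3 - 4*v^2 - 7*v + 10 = (v - 1)*(v^2 - 3*v - 10) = (v - 1)*(v + 2)*(v - 5)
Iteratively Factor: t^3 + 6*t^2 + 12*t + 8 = (t + 2)*(t^2 + 4*t + 4) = (t + 2)^2*(t + 2)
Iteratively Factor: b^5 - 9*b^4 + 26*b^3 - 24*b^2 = (b)*(b^4 - 9*b^3 + 26*b^2 - 24*b) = b^2*(b^3 - 9*b^2 + 26*b - 24) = b^2*(b - 3)*(b^2 - 6*b + 8) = b^2*(b - 4)*(b - 3)*(b - 2)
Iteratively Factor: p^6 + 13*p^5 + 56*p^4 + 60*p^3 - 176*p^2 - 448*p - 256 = (p + 1)*(p^5 + 12*p^4 + 44*p^3 + 16*p^2 - 192*p - 256) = (p + 1)*(p + 4)*(p^4 + 8*p^3 + 12*p^2 - 32*p - 64) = (p + 1)*(p + 4)^2*(p^3 + 4*p^2 - 4*p - 16) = (p + 1)*(p + 2)*(p + 4)^2*(p^2 + 2*p - 8) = (p - 2)*(p + 1)*(p + 2)*(p + 4)^2*(p + 4)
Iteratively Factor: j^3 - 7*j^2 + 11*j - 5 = (j - 1)*(j^2 - 6*j + 5) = (j - 1)^2*(j - 5)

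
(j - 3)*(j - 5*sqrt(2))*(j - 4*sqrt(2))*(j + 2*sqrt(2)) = j^4 - 7*sqrt(2)*j^3 - 3*j^3 + 4*j^2 + 21*sqrt(2)*j^2 - 12*j + 80*sqrt(2)*j - 240*sqrt(2)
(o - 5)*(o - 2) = o^2 - 7*o + 10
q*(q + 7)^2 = q^3 + 14*q^2 + 49*q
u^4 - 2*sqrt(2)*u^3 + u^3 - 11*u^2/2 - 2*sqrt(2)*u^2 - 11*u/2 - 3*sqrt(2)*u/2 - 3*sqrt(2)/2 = (u + 1)*(u - 3*sqrt(2))*(u + sqrt(2)/2)^2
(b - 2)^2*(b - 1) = b^3 - 5*b^2 + 8*b - 4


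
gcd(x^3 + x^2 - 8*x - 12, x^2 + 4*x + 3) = 1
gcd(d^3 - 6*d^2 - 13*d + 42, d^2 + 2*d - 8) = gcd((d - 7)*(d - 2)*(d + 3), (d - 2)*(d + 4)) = d - 2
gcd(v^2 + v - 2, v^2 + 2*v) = v + 2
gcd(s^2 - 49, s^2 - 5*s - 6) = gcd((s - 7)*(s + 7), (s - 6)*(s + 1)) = 1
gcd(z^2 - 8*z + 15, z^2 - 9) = z - 3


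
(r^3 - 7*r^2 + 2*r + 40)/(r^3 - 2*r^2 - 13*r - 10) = (r - 4)/(r + 1)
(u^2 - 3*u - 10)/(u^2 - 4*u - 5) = (u + 2)/(u + 1)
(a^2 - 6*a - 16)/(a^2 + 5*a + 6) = (a - 8)/(a + 3)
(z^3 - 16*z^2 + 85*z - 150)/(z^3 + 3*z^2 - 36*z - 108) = (z^2 - 10*z + 25)/(z^2 + 9*z + 18)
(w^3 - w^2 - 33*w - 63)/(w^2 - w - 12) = (w^2 - 4*w - 21)/(w - 4)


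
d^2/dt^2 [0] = 0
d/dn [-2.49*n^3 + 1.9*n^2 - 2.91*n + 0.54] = -7.47*n^2 + 3.8*n - 2.91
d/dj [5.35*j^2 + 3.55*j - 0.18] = 10.7*j + 3.55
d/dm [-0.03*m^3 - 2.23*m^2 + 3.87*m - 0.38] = -0.09*m^2 - 4.46*m + 3.87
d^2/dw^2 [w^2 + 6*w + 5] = 2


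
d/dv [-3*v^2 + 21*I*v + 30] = -6*v + 21*I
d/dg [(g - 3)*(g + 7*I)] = 2*g - 3 + 7*I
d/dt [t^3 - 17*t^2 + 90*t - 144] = 3*t^2 - 34*t + 90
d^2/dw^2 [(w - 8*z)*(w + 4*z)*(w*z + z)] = 2*z*(3*w - 4*z + 1)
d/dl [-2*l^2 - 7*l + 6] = -4*l - 7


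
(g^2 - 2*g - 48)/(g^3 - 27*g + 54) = (g - 8)/(g^2 - 6*g + 9)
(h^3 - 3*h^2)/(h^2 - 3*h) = h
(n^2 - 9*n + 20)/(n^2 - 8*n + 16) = (n - 5)/(n - 4)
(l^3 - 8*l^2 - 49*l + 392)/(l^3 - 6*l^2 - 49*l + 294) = (l - 8)/(l - 6)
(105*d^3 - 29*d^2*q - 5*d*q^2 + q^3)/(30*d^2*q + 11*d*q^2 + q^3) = (21*d^2 - 10*d*q + q^2)/(q*(6*d + q))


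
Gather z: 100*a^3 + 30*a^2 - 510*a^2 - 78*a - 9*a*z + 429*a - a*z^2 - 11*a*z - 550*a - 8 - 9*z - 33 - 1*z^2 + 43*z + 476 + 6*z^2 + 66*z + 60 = 100*a^3 - 480*a^2 - 199*a + z^2*(5 - a) + z*(100 - 20*a) + 495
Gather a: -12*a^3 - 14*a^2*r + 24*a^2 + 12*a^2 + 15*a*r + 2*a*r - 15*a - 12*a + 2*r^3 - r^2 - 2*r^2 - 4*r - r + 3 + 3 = -12*a^3 + a^2*(36 - 14*r) + a*(17*r - 27) + 2*r^3 - 3*r^2 - 5*r + 6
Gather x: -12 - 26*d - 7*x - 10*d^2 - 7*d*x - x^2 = -10*d^2 - 26*d - x^2 + x*(-7*d - 7) - 12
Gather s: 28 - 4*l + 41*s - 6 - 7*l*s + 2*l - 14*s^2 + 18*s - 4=-2*l - 14*s^2 + s*(59 - 7*l) + 18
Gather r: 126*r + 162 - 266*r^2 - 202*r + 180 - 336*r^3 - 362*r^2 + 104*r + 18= -336*r^3 - 628*r^2 + 28*r + 360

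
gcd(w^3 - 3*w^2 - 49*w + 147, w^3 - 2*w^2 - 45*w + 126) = w^2 + 4*w - 21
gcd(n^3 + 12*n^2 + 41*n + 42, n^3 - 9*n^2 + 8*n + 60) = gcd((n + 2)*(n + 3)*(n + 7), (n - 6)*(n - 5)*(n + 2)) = n + 2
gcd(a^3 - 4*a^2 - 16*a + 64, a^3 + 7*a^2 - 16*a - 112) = a^2 - 16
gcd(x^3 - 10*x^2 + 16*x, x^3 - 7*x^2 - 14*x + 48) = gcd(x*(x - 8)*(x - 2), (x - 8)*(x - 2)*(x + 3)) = x^2 - 10*x + 16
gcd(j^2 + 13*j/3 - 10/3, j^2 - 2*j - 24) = 1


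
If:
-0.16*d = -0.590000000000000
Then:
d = 3.69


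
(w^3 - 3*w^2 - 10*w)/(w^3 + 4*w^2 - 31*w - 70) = w/(w + 7)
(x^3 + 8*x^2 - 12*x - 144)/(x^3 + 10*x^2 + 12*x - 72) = (x - 4)/(x - 2)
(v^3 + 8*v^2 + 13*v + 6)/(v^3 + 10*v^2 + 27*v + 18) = (v + 1)/(v + 3)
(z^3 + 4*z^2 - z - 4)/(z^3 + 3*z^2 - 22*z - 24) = (z^2 + 3*z - 4)/(z^2 + 2*z - 24)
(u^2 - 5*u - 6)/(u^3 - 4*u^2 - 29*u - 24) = (u - 6)/(u^2 - 5*u - 24)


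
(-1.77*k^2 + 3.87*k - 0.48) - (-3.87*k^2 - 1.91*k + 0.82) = 2.1*k^2 + 5.78*k - 1.3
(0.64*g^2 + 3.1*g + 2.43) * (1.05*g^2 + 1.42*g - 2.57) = 0.672*g^4 + 4.1638*g^3 + 5.3087*g^2 - 4.5164*g - 6.2451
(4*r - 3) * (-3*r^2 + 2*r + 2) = -12*r^3 + 17*r^2 + 2*r - 6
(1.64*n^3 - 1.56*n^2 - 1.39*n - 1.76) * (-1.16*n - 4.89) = -1.9024*n^4 - 6.21*n^3 + 9.2408*n^2 + 8.8387*n + 8.6064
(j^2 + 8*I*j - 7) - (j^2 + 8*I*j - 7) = 0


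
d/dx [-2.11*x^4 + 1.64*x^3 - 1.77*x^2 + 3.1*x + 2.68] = -8.44*x^3 + 4.92*x^2 - 3.54*x + 3.1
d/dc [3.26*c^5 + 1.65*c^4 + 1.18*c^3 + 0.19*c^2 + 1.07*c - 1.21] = 16.3*c^4 + 6.6*c^3 + 3.54*c^2 + 0.38*c + 1.07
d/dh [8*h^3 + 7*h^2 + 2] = 2*h*(12*h + 7)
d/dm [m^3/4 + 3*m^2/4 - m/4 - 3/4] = 3*m^2/4 + 3*m/2 - 1/4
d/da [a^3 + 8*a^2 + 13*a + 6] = 3*a^2 + 16*a + 13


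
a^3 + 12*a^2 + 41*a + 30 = (a + 1)*(a + 5)*(a + 6)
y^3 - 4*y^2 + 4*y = y*(y - 2)^2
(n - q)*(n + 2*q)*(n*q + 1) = n^3*q + n^2*q^2 + n^2 - 2*n*q^3 + n*q - 2*q^2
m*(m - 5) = m^2 - 5*m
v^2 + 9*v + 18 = (v + 3)*(v + 6)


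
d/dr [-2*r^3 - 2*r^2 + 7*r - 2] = -6*r^2 - 4*r + 7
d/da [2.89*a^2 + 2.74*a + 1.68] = 5.78*a + 2.74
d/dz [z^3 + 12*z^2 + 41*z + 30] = 3*z^2 + 24*z + 41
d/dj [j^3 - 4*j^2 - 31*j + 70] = 3*j^2 - 8*j - 31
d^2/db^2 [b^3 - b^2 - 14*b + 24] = 6*b - 2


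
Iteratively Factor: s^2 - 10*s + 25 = (s - 5)*(s - 5)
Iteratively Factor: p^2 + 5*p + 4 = (p + 1)*(p + 4)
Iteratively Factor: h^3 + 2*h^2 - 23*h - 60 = (h + 3)*(h^2 - h - 20) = (h + 3)*(h + 4)*(h - 5)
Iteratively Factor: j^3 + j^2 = (j)*(j^2 + j) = j*(j + 1)*(j)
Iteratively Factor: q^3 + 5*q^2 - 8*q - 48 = (q + 4)*(q^2 + q - 12) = (q + 4)^2*(q - 3)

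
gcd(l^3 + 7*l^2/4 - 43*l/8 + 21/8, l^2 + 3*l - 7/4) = l + 7/2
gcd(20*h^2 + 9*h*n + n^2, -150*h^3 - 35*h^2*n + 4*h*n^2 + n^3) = 5*h + n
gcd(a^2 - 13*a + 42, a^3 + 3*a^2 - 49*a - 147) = a - 7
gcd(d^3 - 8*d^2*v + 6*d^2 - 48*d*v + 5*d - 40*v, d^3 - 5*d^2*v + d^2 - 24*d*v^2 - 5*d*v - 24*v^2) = -d^2 + 8*d*v - d + 8*v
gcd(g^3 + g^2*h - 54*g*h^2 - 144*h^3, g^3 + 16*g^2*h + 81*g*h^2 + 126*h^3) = g^2 + 9*g*h + 18*h^2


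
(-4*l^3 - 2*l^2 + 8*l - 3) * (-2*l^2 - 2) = 8*l^5 + 4*l^4 - 8*l^3 + 10*l^2 - 16*l + 6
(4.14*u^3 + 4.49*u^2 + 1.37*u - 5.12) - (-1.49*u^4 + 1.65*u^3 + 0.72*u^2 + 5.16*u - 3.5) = 1.49*u^4 + 2.49*u^3 + 3.77*u^2 - 3.79*u - 1.62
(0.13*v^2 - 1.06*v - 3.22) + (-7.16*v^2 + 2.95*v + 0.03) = -7.03*v^2 + 1.89*v - 3.19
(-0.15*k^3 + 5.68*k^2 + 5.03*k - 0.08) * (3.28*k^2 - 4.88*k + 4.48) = -0.492*k^5 + 19.3624*k^4 - 11.892*k^3 + 0.637599999999999*k^2 + 22.9248*k - 0.3584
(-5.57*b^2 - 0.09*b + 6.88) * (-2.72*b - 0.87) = 15.1504*b^3 + 5.0907*b^2 - 18.6353*b - 5.9856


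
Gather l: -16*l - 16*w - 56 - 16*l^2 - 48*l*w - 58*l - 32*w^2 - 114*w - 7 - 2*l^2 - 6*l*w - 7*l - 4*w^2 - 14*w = -18*l^2 + l*(-54*w - 81) - 36*w^2 - 144*w - 63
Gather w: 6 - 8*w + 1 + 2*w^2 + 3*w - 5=2*w^2 - 5*w + 2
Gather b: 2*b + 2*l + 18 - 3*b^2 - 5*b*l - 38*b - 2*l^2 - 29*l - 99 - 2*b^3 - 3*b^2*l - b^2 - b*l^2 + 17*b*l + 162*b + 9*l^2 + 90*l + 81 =-2*b^3 + b^2*(-3*l - 4) + b*(-l^2 + 12*l + 126) + 7*l^2 + 63*l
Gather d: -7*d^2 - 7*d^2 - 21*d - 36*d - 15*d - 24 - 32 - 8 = -14*d^2 - 72*d - 64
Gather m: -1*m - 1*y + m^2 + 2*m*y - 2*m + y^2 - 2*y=m^2 + m*(2*y - 3) + y^2 - 3*y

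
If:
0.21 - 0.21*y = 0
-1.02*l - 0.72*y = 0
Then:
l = -0.71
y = 1.00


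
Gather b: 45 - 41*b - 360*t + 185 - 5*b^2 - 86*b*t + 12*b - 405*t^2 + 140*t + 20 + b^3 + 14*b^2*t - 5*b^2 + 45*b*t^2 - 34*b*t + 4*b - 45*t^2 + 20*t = b^3 + b^2*(14*t - 10) + b*(45*t^2 - 120*t - 25) - 450*t^2 - 200*t + 250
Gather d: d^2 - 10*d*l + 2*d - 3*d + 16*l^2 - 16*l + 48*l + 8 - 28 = d^2 + d*(-10*l - 1) + 16*l^2 + 32*l - 20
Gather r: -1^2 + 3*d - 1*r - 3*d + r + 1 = 0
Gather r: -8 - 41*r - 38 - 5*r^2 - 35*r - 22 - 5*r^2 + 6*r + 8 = -10*r^2 - 70*r - 60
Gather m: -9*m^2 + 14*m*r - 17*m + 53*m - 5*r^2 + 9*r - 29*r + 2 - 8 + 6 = -9*m^2 + m*(14*r + 36) - 5*r^2 - 20*r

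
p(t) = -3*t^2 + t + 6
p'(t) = 1 - 6*t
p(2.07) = -4.78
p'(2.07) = -11.42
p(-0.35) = 5.28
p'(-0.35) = 3.10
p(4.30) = -45.17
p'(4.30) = -24.80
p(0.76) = 5.03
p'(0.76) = -3.56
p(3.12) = -20.08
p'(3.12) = -17.72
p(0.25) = 6.06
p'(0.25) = -0.50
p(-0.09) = 5.89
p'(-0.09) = 1.54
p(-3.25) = -28.94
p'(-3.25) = 20.50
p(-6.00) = -108.00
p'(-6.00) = 37.00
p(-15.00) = -684.00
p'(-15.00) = 91.00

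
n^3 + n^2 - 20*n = n*(n - 4)*(n + 5)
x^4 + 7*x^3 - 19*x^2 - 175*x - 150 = (x - 5)*(x + 1)*(x + 5)*(x + 6)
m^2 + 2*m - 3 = (m - 1)*(m + 3)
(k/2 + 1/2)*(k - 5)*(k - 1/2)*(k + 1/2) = k^4/2 - 2*k^3 - 21*k^2/8 + k/2 + 5/8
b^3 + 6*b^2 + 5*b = b*(b + 1)*(b + 5)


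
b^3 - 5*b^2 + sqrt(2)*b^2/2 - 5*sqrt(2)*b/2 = b*(b - 5)*(b + sqrt(2)/2)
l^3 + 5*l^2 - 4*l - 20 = (l - 2)*(l + 2)*(l + 5)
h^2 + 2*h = h*(h + 2)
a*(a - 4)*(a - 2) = a^3 - 6*a^2 + 8*a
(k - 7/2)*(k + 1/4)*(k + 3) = k^3 - k^2/4 - 85*k/8 - 21/8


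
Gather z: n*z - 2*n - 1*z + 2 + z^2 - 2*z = -2*n + z^2 + z*(n - 3) + 2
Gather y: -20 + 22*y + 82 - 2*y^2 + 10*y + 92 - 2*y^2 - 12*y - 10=-4*y^2 + 20*y + 144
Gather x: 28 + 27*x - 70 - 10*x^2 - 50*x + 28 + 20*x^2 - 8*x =10*x^2 - 31*x - 14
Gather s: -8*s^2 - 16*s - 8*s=-8*s^2 - 24*s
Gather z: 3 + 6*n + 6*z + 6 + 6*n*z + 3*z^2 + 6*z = 6*n + 3*z^2 + z*(6*n + 12) + 9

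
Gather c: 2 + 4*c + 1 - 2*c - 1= 2*c + 2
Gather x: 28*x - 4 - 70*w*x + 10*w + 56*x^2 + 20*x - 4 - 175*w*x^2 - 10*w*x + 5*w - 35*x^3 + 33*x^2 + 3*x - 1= 15*w - 35*x^3 + x^2*(89 - 175*w) + x*(51 - 80*w) - 9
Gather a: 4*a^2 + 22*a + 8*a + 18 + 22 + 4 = 4*a^2 + 30*a + 44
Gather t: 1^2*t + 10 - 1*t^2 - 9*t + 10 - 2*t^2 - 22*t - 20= -3*t^2 - 30*t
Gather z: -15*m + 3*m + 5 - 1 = 4 - 12*m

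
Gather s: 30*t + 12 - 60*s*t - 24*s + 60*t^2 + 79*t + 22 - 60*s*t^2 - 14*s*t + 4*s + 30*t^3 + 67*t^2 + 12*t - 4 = s*(-60*t^2 - 74*t - 20) + 30*t^3 + 127*t^2 + 121*t + 30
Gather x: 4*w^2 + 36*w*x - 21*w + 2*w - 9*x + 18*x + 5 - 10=4*w^2 - 19*w + x*(36*w + 9) - 5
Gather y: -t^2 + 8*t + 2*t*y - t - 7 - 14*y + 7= -t^2 + 7*t + y*(2*t - 14)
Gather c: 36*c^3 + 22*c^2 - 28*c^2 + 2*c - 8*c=36*c^3 - 6*c^2 - 6*c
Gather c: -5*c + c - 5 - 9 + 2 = -4*c - 12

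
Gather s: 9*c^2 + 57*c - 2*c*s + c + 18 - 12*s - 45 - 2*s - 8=9*c^2 + 58*c + s*(-2*c - 14) - 35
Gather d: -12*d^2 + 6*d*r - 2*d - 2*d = -12*d^2 + d*(6*r - 4)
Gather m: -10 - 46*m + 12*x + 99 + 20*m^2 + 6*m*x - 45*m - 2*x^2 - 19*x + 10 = 20*m^2 + m*(6*x - 91) - 2*x^2 - 7*x + 99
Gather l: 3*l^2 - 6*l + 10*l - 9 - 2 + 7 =3*l^2 + 4*l - 4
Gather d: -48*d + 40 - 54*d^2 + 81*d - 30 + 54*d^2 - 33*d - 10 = 0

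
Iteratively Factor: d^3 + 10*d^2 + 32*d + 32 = (d + 4)*(d^2 + 6*d + 8) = (d + 4)^2*(d + 2)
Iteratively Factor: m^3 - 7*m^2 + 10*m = (m)*(m^2 - 7*m + 10) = m*(m - 5)*(m - 2)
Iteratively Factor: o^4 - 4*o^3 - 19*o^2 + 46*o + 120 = (o - 4)*(o^3 - 19*o - 30) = (o - 5)*(o - 4)*(o^2 + 5*o + 6) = (o - 5)*(o - 4)*(o + 3)*(o + 2)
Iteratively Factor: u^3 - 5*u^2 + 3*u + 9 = (u - 3)*(u^2 - 2*u - 3) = (u - 3)*(u + 1)*(u - 3)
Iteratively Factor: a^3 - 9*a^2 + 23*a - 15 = (a - 3)*(a^2 - 6*a + 5) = (a - 5)*(a - 3)*(a - 1)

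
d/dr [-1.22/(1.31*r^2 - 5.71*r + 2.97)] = (3.1964*r - 6.9662)/(1.31*r^2 - 5.71*r + 2.97)^2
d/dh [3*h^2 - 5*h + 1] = 6*h - 5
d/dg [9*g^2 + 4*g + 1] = 18*g + 4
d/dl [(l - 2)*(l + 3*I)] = 2*l - 2 + 3*I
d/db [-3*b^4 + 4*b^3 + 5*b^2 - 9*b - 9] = -12*b^3 + 12*b^2 + 10*b - 9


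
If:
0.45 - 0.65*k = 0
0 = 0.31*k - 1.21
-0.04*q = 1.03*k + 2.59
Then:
No Solution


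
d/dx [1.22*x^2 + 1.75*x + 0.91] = 2.44*x + 1.75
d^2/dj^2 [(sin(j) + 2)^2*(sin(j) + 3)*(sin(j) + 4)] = -16*sin(j)^4 - 99*sin(j)^3 - 164*sin(j)^2 - 10*sin(j) + 88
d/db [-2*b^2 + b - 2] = 1 - 4*b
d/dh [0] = 0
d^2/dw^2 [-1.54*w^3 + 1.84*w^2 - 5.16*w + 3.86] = 3.68 - 9.24*w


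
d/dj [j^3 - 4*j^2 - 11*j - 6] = 3*j^2 - 8*j - 11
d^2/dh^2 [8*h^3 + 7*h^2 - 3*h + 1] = 48*h + 14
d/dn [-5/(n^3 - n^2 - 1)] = 5*n*(3*n - 2)/(-n^3 + n^2 + 1)^2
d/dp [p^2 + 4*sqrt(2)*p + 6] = 2*p + 4*sqrt(2)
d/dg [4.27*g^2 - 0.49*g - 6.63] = 8.54*g - 0.49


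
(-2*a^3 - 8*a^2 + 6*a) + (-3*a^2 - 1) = -2*a^3 - 11*a^2 + 6*a - 1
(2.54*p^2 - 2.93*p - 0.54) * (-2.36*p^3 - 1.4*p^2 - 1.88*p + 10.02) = -5.9944*p^5 + 3.3588*p^4 + 0.6012*p^3 + 31.7152*p^2 - 28.3434*p - 5.4108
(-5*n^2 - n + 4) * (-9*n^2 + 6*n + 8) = 45*n^4 - 21*n^3 - 82*n^2 + 16*n + 32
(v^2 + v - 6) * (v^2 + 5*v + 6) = v^4 + 6*v^3 + 5*v^2 - 24*v - 36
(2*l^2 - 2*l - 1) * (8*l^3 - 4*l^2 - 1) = 16*l^5 - 24*l^4 + 2*l^2 + 2*l + 1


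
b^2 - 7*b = b*(b - 7)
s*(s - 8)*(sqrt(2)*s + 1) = sqrt(2)*s^3 - 8*sqrt(2)*s^2 + s^2 - 8*s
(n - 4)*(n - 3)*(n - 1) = n^3 - 8*n^2 + 19*n - 12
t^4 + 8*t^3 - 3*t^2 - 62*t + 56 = (t - 2)*(t - 1)*(t + 4)*(t + 7)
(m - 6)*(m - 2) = m^2 - 8*m + 12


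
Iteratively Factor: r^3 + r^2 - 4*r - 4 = (r - 2)*(r^2 + 3*r + 2) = (r - 2)*(r + 2)*(r + 1)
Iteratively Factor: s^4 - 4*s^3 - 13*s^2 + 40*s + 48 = (s + 3)*(s^3 - 7*s^2 + 8*s + 16) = (s - 4)*(s + 3)*(s^2 - 3*s - 4) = (s - 4)^2*(s + 3)*(s + 1)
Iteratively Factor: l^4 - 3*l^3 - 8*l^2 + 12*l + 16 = (l - 4)*(l^3 + l^2 - 4*l - 4) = (l - 4)*(l + 2)*(l^2 - l - 2) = (l - 4)*(l + 1)*(l + 2)*(l - 2)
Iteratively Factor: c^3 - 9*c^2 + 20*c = (c - 4)*(c^2 - 5*c) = (c - 5)*(c - 4)*(c)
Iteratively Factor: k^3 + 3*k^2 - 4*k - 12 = (k - 2)*(k^2 + 5*k + 6) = (k - 2)*(k + 3)*(k + 2)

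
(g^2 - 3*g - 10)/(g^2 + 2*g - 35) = (g + 2)/(g + 7)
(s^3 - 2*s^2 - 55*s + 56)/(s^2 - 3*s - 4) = (-s^3 + 2*s^2 + 55*s - 56)/(-s^2 + 3*s + 4)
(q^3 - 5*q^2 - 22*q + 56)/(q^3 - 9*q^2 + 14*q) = (q + 4)/q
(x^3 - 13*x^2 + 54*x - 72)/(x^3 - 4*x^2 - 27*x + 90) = (x - 4)/(x + 5)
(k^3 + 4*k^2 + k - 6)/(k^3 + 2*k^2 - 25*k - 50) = (k^2 + 2*k - 3)/(k^2 - 25)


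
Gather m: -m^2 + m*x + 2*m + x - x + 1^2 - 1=-m^2 + m*(x + 2)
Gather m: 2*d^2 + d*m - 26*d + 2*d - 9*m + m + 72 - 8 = 2*d^2 - 24*d + m*(d - 8) + 64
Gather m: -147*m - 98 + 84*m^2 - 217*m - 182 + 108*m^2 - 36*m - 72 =192*m^2 - 400*m - 352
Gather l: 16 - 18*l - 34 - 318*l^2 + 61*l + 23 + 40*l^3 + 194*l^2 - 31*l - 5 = 40*l^3 - 124*l^2 + 12*l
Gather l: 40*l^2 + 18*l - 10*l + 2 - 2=40*l^2 + 8*l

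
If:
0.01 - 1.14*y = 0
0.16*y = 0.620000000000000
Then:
No Solution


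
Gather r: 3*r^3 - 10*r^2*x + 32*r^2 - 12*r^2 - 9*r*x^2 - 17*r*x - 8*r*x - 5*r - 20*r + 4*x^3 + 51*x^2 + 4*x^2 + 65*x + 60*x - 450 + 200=3*r^3 + r^2*(20 - 10*x) + r*(-9*x^2 - 25*x - 25) + 4*x^3 + 55*x^2 + 125*x - 250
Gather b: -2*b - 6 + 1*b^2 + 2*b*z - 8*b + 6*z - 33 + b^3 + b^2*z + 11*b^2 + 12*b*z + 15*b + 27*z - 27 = b^3 + b^2*(z + 12) + b*(14*z + 5) + 33*z - 66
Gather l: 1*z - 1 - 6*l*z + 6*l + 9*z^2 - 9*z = l*(6 - 6*z) + 9*z^2 - 8*z - 1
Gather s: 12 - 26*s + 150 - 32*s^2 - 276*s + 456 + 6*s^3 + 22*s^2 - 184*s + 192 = 6*s^3 - 10*s^2 - 486*s + 810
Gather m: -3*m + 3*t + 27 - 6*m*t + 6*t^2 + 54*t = m*(-6*t - 3) + 6*t^2 + 57*t + 27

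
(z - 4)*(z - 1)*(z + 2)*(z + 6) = z^4 + 3*z^3 - 24*z^2 - 28*z + 48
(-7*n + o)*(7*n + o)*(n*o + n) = -49*n^3*o - 49*n^3 + n*o^3 + n*o^2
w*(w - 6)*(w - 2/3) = w^3 - 20*w^2/3 + 4*w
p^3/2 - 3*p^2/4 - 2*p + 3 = (p/2 + 1)*(p - 2)*(p - 3/2)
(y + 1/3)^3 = y^3 + y^2 + y/3 + 1/27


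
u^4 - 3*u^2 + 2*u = u*(u - 1)^2*(u + 2)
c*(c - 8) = c^2 - 8*c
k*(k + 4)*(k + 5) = k^3 + 9*k^2 + 20*k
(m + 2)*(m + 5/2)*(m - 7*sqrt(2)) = m^3 - 7*sqrt(2)*m^2 + 9*m^2/2 - 63*sqrt(2)*m/2 + 5*m - 35*sqrt(2)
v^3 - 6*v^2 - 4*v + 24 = (v - 6)*(v - 2)*(v + 2)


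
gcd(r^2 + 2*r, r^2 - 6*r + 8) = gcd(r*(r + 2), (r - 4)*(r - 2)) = 1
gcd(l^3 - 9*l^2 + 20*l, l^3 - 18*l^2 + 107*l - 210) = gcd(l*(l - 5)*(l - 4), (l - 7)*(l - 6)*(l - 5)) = l - 5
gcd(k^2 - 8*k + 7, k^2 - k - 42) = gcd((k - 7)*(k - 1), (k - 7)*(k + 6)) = k - 7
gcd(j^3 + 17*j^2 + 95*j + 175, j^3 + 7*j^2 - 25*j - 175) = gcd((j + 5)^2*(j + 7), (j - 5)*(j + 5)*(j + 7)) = j^2 + 12*j + 35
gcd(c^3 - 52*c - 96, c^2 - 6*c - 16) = c^2 - 6*c - 16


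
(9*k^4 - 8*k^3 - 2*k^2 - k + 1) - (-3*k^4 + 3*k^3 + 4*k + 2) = 12*k^4 - 11*k^3 - 2*k^2 - 5*k - 1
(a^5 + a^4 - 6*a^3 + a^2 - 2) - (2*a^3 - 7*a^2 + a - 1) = a^5 + a^4 - 8*a^3 + 8*a^2 - a - 1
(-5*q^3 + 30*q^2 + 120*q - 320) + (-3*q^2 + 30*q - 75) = -5*q^3 + 27*q^2 + 150*q - 395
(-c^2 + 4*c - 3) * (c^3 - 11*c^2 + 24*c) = -c^5 + 15*c^4 - 71*c^3 + 129*c^2 - 72*c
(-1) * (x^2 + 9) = -x^2 - 9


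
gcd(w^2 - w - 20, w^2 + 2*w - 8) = w + 4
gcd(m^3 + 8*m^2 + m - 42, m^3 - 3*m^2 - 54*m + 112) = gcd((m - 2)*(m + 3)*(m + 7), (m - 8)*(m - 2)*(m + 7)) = m^2 + 5*m - 14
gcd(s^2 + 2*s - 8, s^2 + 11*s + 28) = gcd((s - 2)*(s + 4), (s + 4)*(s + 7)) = s + 4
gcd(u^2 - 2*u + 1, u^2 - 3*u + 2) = u - 1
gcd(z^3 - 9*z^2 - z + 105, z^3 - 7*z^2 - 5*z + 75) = z^2 - 2*z - 15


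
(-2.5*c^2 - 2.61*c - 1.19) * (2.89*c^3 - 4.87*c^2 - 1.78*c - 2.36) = -7.225*c^5 + 4.6321*c^4 + 13.7216*c^3 + 16.3411*c^2 + 8.2778*c + 2.8084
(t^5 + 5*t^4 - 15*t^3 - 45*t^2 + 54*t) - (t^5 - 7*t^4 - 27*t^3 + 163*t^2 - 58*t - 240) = 12*t^4 + 12*t^3 - 208*t^2 + 112*t + 240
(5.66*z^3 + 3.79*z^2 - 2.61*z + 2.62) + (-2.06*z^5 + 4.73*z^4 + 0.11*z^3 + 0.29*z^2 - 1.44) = -2.06*z^5 + 4.73*z^4 + 5.77*z^3 + 4.08*z^2 - 2.61*z + 1.18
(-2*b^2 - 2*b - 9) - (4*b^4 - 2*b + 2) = -4*b^4 - 2*b^2 - 11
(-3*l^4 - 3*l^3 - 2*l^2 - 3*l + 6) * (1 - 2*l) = 6*l^5 + 3*l^4 + l^3 + 4*l^2 - 15*l + 6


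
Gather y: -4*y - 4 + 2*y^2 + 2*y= 2*y^2 - 2*y - 4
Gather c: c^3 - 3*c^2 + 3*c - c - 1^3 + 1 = c^3 - 3*c^2 + 2*c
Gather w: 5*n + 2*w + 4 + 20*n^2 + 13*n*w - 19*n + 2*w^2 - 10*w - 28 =20*n^2 - 14*n + 2*w^2 + w*(13*n - 8) - 24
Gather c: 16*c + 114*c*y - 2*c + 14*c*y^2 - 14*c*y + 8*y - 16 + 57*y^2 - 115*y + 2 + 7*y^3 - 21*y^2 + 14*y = c*(14*y^2 + 100*y + 14) + 7*y^3 + 36*y^2 - 93*y - 14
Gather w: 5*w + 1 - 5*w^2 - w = -5*w^2 + 4*w + 1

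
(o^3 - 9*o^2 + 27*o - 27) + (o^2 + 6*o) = o^3 - 8*o^2 + 33*o - 27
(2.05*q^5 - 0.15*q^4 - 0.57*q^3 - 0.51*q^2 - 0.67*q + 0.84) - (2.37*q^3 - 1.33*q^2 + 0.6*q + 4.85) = 2.05*q^5 - 0.15*q^4 - 2.94*q^3 + 0.82*q^2 - 1.27*q - 4.01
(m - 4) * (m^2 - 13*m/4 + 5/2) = m^3 - 29*m^2/4 + 31*m/2 - 10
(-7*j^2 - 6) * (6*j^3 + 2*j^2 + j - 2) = -42*j^5 - 14*j^4 - 43*j^3 + 2*j^2 - 6*j + 12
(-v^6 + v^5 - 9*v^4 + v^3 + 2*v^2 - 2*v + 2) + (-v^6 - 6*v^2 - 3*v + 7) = -2*v^6 + v^5 - 9*v^4 + v^3 - 4*v^2 - 5*v + 9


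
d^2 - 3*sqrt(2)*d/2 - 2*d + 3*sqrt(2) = (d - 2)*(d - 3*sqrt(2)/2)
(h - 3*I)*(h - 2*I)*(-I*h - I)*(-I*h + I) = -h^4 + 5*I*h^3 + 7*h^2 - 5*I*h - 6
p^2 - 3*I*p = p*(p - 3*I)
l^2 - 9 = (l - 3)*(l + 3)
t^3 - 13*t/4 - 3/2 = (t - 2)*(t + 1/2)*(t + 3/2)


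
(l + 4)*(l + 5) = l^2 + 9*l + 20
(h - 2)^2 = h^2 - 4*h + 4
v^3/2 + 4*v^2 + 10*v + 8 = (v/2 + 1)*(v + 2)*(v + 4)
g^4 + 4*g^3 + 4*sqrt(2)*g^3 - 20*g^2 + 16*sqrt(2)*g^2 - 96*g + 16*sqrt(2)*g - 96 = (g + 2)^2*(g - 2*sqrt(2))*(g + 6*sqrt(2))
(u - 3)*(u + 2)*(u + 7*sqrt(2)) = u^3 - u^2 + 7*sqrt(2)*u^2 - 7*sqrt(2)*u - 6*u - 42*sqrt(2)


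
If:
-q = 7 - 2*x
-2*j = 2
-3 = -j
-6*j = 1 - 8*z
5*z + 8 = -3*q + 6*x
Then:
No Solution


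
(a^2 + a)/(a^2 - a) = (a + 1)/(a - 1)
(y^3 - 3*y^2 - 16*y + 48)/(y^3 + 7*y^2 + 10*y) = (y^3 - 3*y^2 - 16*y + 48)/(y*(y^2 + 7*y + 10))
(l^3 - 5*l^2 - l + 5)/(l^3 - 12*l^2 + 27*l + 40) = (l - 1)/(l - 8)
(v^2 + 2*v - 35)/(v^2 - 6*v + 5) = (v + 7)/(v - 1)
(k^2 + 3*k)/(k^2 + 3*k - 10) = k*(k + 3)/(k^2 + 3*k - 10)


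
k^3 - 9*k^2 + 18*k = k*(k - 6)*(k - 3)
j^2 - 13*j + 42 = (j - 7)*(j - 6)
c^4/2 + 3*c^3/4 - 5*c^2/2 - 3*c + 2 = (c/2 + 1)*(c - 2)*(c - 1/2)*(c + 2)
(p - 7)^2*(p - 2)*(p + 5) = p^4 - 11*p^3 - 3*p^2 + 287*p - 490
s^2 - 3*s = s*(s - 3)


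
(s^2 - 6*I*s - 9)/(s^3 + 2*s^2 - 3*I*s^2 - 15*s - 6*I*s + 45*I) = (s - 3*I)/(s^2 + 2*s - 15)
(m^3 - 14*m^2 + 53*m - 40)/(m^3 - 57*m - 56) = (m^2 - 6*m + 5)/(m^2 + 8*m + 7)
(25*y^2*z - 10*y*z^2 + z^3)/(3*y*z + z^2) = (25*y^2 - 10*y*z + z^2)/(3*y + z)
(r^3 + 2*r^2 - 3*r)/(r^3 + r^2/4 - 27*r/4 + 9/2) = 4*r*(r - 1)/(4*r^2 - 11*r + 6)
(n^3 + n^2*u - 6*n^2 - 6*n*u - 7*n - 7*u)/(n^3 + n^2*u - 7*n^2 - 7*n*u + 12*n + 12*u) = (n^2 - 6*n - 7)/(n^2 - 7*n + 12)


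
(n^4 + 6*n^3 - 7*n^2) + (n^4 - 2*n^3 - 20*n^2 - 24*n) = 2*n^4 + 4*n^3 - 27*n^2 - 24*n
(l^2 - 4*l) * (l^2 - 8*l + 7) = l^4 - 12*l^3 + 39*l^2 - 28*l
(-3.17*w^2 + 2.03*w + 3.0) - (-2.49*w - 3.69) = -3.17*w^2 + 4.52*w + 6.69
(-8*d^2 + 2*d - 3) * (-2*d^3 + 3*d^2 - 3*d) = 16*d^5 - 28*d^4 + 36*d^3 - 15*d^2 + 9*d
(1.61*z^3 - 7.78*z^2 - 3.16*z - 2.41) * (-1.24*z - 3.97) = -1.9964*z^4 + 3.2555*z^3 + 34.805*z^2 + 15.5336*z + 9.5677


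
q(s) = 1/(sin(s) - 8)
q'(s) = -cos(s)/(sin(s) - 8)^2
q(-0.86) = -0.11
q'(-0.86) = -0.01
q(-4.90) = -0.14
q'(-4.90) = -0.00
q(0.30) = -0.13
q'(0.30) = -0.02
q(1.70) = -0.14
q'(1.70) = 0.00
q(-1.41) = -0.11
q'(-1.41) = -0.00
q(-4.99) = -0.14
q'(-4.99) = -0.01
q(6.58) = -0.13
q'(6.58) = -0.02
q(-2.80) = -0.12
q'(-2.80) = 0.01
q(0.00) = -0.12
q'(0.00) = -0.02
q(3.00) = -0.13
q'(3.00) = 0.02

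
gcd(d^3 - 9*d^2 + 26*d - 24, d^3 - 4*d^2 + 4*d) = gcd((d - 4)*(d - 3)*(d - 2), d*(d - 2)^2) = d - 2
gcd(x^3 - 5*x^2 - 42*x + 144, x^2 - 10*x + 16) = x - 8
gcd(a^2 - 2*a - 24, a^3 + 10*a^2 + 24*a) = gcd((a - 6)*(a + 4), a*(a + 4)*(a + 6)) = a + 4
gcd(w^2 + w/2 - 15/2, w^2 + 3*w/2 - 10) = w - 5/2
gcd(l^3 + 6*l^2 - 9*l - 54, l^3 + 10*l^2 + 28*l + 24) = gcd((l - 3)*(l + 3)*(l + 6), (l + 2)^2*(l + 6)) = l + 6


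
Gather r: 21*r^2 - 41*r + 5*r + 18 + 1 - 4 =21*r^2 - 36*r + 15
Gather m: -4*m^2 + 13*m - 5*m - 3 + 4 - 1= -4*m^2 + 8*m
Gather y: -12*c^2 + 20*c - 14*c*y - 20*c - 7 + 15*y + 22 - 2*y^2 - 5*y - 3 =-12*c^2 - 2*y^2 + y*(10 - 14*c) + 12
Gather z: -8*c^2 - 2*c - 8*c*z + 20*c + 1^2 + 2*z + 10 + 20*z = -8*c^2 + 18*c + z*(22 - 8*c) + 11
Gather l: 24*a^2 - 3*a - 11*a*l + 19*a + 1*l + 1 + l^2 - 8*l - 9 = 24*a^2 + 16*a + l^2 + l*(-11*a - 7) - 8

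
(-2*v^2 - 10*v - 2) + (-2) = -2*v^2 - 10*v - 4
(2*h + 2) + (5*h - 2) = 7*h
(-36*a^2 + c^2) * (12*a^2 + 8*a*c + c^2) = -432*a^4 - 288*a^3*c - 24*a^2*c^2 + 8*a*c^3 + c^4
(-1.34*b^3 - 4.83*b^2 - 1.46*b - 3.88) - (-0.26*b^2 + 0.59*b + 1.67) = -1.34*b^3 - 4.57*b^2 - 2.05*b - 5.55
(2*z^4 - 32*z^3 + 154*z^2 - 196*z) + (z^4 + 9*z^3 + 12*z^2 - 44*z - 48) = 3*z^4 - 23*z^3 + 166*z^2 - 240*z - 48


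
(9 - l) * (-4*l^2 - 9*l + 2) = 4*l^3 - 27*l^2 - 83*l + 18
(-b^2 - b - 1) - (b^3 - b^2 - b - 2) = 1 - b^3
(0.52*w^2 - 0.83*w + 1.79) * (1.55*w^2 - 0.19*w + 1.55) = 0.806*w^4 - 1.3853*w^3 + 3.7382*w^2 - 1.6266*w + 2.7745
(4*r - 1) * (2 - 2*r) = -8*r^2 + 10*r - 2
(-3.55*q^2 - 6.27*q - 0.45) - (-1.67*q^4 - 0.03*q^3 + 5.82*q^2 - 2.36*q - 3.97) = 1.67*q^4 + 0.03*q^3 - 9.37*q^2 - 3.91*q + 3.52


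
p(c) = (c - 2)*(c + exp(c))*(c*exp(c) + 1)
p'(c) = (c - 2)*(c + exp(c))*(c*exp(c) + exp(c)) + (c - 2)*(c*exp(c) + 1)*(exp(c) + 1) + (c + exp(c))*(c*exp(c) + 1)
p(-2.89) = 11.63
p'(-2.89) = -8.17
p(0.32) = -4.11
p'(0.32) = -8.49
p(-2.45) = 8.29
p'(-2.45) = -6.99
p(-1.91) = 4.94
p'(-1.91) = -5.41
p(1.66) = -22.89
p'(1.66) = 13.71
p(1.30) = -20.07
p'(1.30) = -19.54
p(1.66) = -22.89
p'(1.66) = 13.71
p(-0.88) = 0.85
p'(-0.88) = -2.82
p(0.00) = -2.00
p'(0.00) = -5.00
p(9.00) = 4141229288.83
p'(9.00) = 9330052245.13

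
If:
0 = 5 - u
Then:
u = 5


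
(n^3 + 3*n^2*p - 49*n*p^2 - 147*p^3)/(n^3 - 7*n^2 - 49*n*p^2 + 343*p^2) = (n + 3*p)/(n - 7)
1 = 1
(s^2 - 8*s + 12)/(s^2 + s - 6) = (s - 6)/(s + 3)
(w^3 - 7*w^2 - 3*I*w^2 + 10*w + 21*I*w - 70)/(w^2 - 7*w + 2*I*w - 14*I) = w - 5*I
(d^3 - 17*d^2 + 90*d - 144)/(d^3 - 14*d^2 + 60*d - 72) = (d^2 - 11*d + 24)/(d^2 - 8*d + 12)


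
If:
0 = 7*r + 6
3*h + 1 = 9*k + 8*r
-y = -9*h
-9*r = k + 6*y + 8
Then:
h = -73/3423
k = 988/1141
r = -6/7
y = -219/1141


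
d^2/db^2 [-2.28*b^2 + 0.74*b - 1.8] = -4.56000000000000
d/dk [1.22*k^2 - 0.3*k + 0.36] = 2.44*k - 0.3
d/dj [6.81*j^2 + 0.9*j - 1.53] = 13.62*j + 0.9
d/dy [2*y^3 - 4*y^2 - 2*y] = 6*y^2 - 8*y - 2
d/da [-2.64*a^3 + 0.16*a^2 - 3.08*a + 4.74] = -7.92*a^2 + 0.32*a - 3.08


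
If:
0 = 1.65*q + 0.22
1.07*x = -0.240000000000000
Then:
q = -0.13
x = -0.22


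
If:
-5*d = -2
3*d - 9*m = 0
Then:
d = 2/5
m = 2/15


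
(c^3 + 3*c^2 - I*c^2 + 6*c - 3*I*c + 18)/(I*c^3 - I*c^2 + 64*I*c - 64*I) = I*(-c^3 - 3*c^2 + I*c^2 - 6*c + 3*I*c - 18)/(c^3 - c^2 + 64*c - 64)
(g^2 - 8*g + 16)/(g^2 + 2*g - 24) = (g - 4)/(g + 6)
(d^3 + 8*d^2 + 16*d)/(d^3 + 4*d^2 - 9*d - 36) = d*(d + 4)/(d^2 - 9)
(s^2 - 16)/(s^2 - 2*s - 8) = (s + 4)/(s + 2)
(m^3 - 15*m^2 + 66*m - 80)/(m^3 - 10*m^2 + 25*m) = (m^2 - 10*m + 16)/(m*(m - 5))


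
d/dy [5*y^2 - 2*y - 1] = 10*y - 2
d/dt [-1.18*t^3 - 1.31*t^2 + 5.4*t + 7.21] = -3.54*t^2 - 2.62*t + 5.4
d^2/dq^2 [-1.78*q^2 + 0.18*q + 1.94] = -3.56000000000000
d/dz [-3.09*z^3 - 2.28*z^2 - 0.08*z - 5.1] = -9.27*z^2 - 4.56*z - 0.08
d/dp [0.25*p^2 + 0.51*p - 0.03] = 0.5*p + 0.51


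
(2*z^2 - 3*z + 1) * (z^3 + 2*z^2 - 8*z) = 2*z^5 + z^4 - 21*z^3 + 26*z^2 - 8*z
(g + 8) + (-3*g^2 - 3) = -3*g^2 + g + 5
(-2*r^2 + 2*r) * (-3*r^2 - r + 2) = 6*r^4 - 4*r^3 - 6*r^2 + 4*r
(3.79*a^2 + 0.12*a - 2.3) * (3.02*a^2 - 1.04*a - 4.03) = 11.4458*a^4 - 3.5792*a^3 - 22.3445*a^2 + 1.9084*a + 9.269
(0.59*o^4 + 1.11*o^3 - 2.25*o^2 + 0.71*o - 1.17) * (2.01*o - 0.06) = 1.1859*o^5 + 2.1957*o^4 - 4.5891*o^3 + 1.5621*o^2 - 2.3943*o + 0.0702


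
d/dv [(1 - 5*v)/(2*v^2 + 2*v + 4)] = (-5*v^2 - 5*v + (2*v + 1)*(5*v - 1) - 10)/(2*(v^2 + v + 2)^2)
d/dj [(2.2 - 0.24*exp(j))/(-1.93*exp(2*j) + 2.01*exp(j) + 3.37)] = (-0.4632*exp(2*j) + 8.492*exp(j) - 5.2308)*exp(j)/(3.7249*exp(4*j) - 7.7586*exp(3*j) - 8.9681*exp(2*j) + 13.5474*exp(j) + 11.3569)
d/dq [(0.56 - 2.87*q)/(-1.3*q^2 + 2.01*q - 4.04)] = (-3.731*q^2 + 1.456*q + 10.4692)/(1.69*q^4 - 5.226*q^3 + 14.5441*q^2 - 16.2408*q + 16.3216)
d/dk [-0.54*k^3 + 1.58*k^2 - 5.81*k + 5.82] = -1.62*k^2 + 3.16*k - 5.81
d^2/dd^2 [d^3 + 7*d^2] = 6*d + 14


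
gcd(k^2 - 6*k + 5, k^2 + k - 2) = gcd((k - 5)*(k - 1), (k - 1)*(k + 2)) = k - 1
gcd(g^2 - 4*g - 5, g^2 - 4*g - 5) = g^2 - 4*g - 5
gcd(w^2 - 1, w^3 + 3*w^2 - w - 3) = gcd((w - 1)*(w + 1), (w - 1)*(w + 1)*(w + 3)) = w^2 - 1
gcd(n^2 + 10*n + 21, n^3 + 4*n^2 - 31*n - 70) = n + 7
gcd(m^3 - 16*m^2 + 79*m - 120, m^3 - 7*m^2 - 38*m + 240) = m^2 - 13*m + 40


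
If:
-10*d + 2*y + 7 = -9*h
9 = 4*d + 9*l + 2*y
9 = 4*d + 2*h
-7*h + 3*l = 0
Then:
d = 19/5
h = -31/10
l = -217/30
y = 589/20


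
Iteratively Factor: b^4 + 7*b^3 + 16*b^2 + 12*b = (b)*(b^3 + 7*b^2 + 16*b + 12) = b*(b + 2)*(b^2 + 5*b + 6) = b*(b + 2)*(b + 3)*(b + 2)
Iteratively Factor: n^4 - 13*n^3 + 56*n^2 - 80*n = (n - 4)*(n^3 - 9*n^2 + 20*n) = (n - 4)^2*(n^2 - 5*n) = (n - 5)*(n - 4)^2*(n)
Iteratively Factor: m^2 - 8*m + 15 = (m - 5)*(m - 3)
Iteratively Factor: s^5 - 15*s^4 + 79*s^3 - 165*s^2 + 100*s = (s - 1)*(s^4 - 14*s^3 + 65*s^2 - 100*s) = (s - 4)*(s - 1)*(s^3 - 10*s^2 + 25*s) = (s - 5)*(s - 4)*(s - 1)*(s^2 - 5*s) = (s - 5)^2*(s - 4)*(s - 1)*(s)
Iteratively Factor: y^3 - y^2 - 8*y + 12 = (y - 2)*(y^2 + y - 6) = (y - 2)^2*(y + 3)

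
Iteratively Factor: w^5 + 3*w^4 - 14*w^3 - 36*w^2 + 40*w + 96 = (w + 2)*(w^4 + w^3 - 16*w^2 - 4*w + 48) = (w - 3)*(w + 2)*(w^3 + 4*w^2 - 4*w - 16) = (w - 3)*(w + 2)*(w + 4)*(w^2 - 4) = (w - 3)*(w + 2)^2*(w + 4)*(w - 2)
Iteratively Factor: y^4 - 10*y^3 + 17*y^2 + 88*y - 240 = (y - 4)*(y^3 - 6*y^2 - 7*y + 60) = (y - 4)^2*(y^2 - 2*y - 15) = (y - 5)*(y - 4)^2*(y + 3)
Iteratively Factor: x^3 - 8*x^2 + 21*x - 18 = (x - 3)*(x^2 - 5*x + 6) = (x - 3)*(x - 2)*(x - 3)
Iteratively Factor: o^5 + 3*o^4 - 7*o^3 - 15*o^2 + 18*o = (o)*(o^4 + 3*o^3 - 7*o^2 - 15*o + 18) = o*(o + 3)*(o^3 - 7*o + 6) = o*(o + 3)^2*(o^2 - 3*o + 2) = o*(o - 1)*(o + 3)^2*(o - 2)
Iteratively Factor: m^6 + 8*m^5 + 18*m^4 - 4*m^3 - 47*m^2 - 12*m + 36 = (m + 2)*(m^5 + 6*m^4 + 6*m^3 - 16*m^2 - 15*m + 18) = (m + 2)^2*(m^4 + 4*m^3 - 2*m^2 - 12*m + 9) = (m - 1)*(m + 2)^2*(m^3 + 5*m^2 + 3*m - 9) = (m - 1)^2*(m + 2)^2*(m^2 + 6*m + 9) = (m - 1)^2*(m + 2)^2*(m + 3)*(m + 3)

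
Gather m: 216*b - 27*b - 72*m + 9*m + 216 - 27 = 189*b - 63*m + 189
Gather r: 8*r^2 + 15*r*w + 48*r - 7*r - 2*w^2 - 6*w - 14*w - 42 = 8*r^2 + r*(15*w + 41) - 2*w^2 - 20*w - 42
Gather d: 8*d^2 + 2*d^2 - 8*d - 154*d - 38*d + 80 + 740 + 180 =10*d^2 - 200*d + 1000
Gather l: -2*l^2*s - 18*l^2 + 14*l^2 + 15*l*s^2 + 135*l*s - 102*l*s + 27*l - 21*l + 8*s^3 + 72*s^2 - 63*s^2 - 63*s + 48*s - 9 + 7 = l^2*(-2*s - 4) + l*(15*s^2 + 33*s + 6) + 8*s^3 + 9*s^2 - 15*s - 2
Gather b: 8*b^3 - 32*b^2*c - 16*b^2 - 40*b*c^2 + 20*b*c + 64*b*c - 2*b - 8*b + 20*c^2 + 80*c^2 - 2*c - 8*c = 8*b^3 + b^2*(-32*c - 16) + b*(-40*c^2 + 84*c - 10) + 100*c^2 - 10*c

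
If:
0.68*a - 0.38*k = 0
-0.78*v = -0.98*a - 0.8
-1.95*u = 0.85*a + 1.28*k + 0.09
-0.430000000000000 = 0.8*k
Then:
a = -0.30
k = -0.54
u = 0.44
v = 0.65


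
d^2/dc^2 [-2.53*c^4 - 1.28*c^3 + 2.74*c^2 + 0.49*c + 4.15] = -30.36*c^2 - 7.68*c + 5.48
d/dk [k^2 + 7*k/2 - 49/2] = 2*k + 7/2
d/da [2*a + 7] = 2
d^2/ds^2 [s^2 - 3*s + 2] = 2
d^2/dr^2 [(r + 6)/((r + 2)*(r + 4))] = 2*(r^3 + 18*r^2 + 84*r + 120)/(r^6 + 18*r^5 + 132*r^4 + 504*r^3 + 1056*r^2 + 1152*r + 512)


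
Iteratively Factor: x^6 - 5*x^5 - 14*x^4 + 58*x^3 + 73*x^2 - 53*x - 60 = (x - 4)*(x^5 - x^4 - 18*x^3 - 14*x^2 + 17*x + 15) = (x - 4)*(x + 1)*(x^4 - 2*x^3 - 16*x^2 + 2*x + 15) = (x - 4)*(x - 1)*(x + 1)*(x^3 - x^2 - 17*x - 15) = (x - 4)*(x - 1)*(x + 1)*(x + 3)*(x^2 - 4*x - 5) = (x - 5)*(x - 4)*(x - 1)*(x + 1)*(x + 3)*(x + 1)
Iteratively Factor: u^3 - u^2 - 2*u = (u + 1)*(u^2 - 2*u) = (u - 2)*(u + 1)*(u)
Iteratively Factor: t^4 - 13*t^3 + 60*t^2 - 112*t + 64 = (t - 1)*(t^3 - 12*t^2 + 48*t - 64) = (t - 4)*(t - 1)*(t^2 - 8*t + 16) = (t - 4)^2*(t - 1)*(t - 4)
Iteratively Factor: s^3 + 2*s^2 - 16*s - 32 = (s + 4)*(s^2 - 2*s - 8) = (s - 4)*(s + 4)*(s + 2)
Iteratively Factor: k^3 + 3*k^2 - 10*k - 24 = (k + 4)*(k^2 - k - 6) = (k - 3)*(k + 4)*(k + 2)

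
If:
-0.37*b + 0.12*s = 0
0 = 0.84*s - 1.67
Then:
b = 0.64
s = 1.99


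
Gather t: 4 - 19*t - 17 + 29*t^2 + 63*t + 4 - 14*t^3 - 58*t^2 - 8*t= -14*t^3 - 29*t^2 + 36*t - 9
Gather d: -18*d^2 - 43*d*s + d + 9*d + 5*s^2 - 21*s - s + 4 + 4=-18*d^2 + d*(10 - 43*s) + 5*s^2 - 22*s + 8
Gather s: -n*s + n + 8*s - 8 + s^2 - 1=n + s^2 + s*(8 - n) - 9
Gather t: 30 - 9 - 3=18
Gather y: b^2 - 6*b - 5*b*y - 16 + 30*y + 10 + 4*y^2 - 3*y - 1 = b^2 - 6*b + 4*y^2 + y*(27 - 5*b) - 7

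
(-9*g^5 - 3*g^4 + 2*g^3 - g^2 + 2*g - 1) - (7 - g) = -9*g^5 - 3*g^4 + 2*g^3 - g^2 + 3*g - 8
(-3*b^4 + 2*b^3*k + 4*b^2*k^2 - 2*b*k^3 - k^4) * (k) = -3*b^4*k + 2*b^3*k^2 + 4*b^2*k^3 - 2*b*k^4 - k^5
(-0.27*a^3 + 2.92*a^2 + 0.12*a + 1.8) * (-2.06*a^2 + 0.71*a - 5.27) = 0.5562*a^5 - 6.2069*a^4 + 3.2489*a^3 - 19.0112*a^2 + 0.6456*a - 9.486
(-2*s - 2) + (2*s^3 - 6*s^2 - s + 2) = 2*s^3 - 6*s^2 - 3*s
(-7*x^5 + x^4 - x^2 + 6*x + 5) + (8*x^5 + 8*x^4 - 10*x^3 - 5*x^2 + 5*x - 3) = x^5 + 9*x^4 - 10*x^3 - 6*x^2 + 11*x + 2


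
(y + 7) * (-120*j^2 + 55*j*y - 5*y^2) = -120*j^2*y - 840*j^2 + 55*j*y^2 + 385*j*y - 5*y^3 - 35*y^2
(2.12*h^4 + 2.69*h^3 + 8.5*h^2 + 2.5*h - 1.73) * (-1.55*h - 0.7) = -3.286*h^5 - 5.6535*h^4 - 15.058*h^3 - 9.825*h^2 + 0.9315*h + 1.211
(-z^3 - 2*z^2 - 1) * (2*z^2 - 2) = -2*z^5 - 4*z^4 + 2*z^3 + 2*z^2 + 2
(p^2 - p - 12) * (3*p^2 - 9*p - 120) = 3*p^4 - 12*p^3 - 147*p^2 + 228*p + 1440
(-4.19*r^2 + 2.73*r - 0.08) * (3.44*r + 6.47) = -14.4136*r^3 - 17.7181*r^2 + 17.3879*r - 0.5176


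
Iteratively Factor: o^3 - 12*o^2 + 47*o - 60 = (o - 4)*(o^2 - 8*o + 15) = (o - 4)*(o - 3)*(o - 5)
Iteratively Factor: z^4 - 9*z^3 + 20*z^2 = (z)*(z^3 - 9*z^2 + 20*z) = z^2*(z^2 - 9*z + 20) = z^2*(z - 4)*(z - 5)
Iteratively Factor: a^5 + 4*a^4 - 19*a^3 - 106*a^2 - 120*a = (a)*(a^4 + 4*a^3 - 19*a^2 - 106*a - 120) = a*(a + 2)*(a^3 + 2*a^2 - 23*a - 60) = a*(a - 5)*(a + 2)*(a^2 + 7*a + 12) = a*(a - 5)*(a + 2)*(a + 4)*(a + 3)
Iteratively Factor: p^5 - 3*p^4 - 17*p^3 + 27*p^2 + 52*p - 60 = (p + 2)*(p^4 - 5*p^3 - 7*p^2 + 41*p - 30) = (p + 2)*(p + 3)*(p^3 - 8*p^2 + 17*p - 10) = (p - 1)*(p + 2)*(p + 3)*(p^2 - 7*p + 10) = (p - 5)*(p - 1)*(p + 2)*(p + 3)*(p - 2)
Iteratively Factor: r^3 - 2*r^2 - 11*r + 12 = (r + 3)*(r^2 - 5*r + 4) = (r - 4)*(r + 3)*(r - 1)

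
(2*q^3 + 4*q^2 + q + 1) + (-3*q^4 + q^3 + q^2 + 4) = -3*q^4 + 3*q^3 + 5*q^2 + q + 5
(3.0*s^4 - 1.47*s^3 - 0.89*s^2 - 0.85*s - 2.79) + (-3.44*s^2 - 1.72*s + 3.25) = 3.0*s^4 - 1.47*s^3 - 4.33*s^2 - 2.57*s + 0.46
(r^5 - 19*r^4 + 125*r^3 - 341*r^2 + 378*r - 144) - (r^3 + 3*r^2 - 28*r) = r^5 - 19*r^4 + 124*r^3 - 344*r^2 + 406*r - 144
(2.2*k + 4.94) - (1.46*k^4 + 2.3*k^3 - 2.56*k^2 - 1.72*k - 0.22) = -1.46*k^4 - 2.3*k^3 + 2.56*k^2 + 3.92*k + 5.16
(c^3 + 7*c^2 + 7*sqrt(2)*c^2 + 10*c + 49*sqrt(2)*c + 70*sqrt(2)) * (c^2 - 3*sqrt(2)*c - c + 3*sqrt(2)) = c^5 + 4*sqrt(2)*c^4 + 6*c^4 - 39*c^3 + 24*sqrt(2)*c^3 - 262*c^2 + 12*sqrt(2)*c^2 - 126*c - 40*sqrt(2)*c + 420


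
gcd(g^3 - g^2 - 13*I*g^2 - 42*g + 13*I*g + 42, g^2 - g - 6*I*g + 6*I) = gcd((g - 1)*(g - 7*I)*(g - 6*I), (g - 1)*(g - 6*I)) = g^2 + g*(-1 - 6*I) + 6*I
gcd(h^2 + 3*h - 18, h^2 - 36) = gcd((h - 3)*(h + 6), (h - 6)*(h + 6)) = h + 6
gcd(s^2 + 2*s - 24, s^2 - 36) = s + 6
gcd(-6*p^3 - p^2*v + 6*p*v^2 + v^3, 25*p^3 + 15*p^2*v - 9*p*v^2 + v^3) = p + v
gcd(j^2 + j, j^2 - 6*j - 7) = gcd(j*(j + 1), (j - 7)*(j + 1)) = j + 1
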